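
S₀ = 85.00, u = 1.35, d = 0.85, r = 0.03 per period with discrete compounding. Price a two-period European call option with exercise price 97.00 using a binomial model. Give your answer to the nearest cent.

7.31

Risk-neutral probability p = (1 + 0.03 − 0.85)/(1.35 − 0.85) = 0.1800/0.5000 = 0.3600
Terminal stock prices: S_uu = 154.9, S_ud = 97.54, S_dd = 61.41
Terminal payoffs (S − K): max(57.91, 0) = 57.91, max(0.5375, 0) = 0.5375, max(-35.59, 0) = 0
Node u (S = 114.8): V_u = 1/1.03·[0.3600·57.9125 + 0.6400·0.5375] = 20.5752
Node d (S = 72.25): V_d = 1/1.03·[0.3600·0.5375 + 0.6400·0.0000] = 0.1879
Node 0 (S = 85): V_0 = 1/1.03·[0.3600·20.5752 + 0.6400·0.1879] = 7.3081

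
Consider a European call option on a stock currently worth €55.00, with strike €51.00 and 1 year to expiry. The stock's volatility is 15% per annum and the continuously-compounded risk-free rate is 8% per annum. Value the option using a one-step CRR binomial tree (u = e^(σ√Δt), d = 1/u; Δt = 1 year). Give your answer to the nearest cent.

CRR parameters: u = e^(σ√Δt) = e^(0.15·√1) = 1.1618, d = 1/u = 0.8607
Per-period rate: rΔt = 0.08·1 = 0.08, so R = e^0.08 = 1.0833
Risk-neutral probability p = (e^0.08 − 0.8607)/(1.1618 − 0.8607) = 0.2226/0.3011 = 0.7392
Terminal stock prices: S_u = 63.9, S_d = 47.34
Terminal payoffs (S − K): max(12.9, 0) = 12.9, max(-3.661, 0) = 0
Node 0 (S = 55): V_0 = e^(−0.08)·[0.7392·12.9009 + 0.2608·0.0000] = 8.8026

€8.80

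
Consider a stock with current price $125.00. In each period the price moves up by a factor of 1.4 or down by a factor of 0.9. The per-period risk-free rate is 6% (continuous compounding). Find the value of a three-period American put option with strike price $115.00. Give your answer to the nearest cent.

$6.17

Risk-neutral probability p = (e^0.06 − 0.9)/(1.4 − 0.9) = 0.1618/0.5000 = 0.3237
Terminal stock prices: S_uuu = 343, S_uud = 220.5, S_udd = 141.8, S_ddd = 91.13
Terminal payoffs (K − S): max(-228, 0) = 0, max(-105.5, 0) = 0, max(-26.75, 0) = 0, max(23.87, 0) = 23.87
Node uu (S = 245): continuation = e^(−0.06)·[0.3237·0.0000 + 0.6763·0.0000] = 0.0000; exercise value = 0.0000 ≤ continuation, so V_uu = 0.0000
Node ud (S = 157.5): continuation = e^(−0.06)·[0.3237·0.0000 + 0.6763·0.0000] = 0.0000; exercise value = 0.0000 ≤ continuation, so V_ud = 0.0000
Node dd (S = 101.2): continuation = e^(−0.06)·[0.3237·0.0000 + 0.6763·23.8750] = 15.2070; exercise value = 13.7500 ≤ continuation, so V_dd = 15.2070
Node u (S = 175): continuation = e^(−0.06)·[0.3237·0.0000 + 0.6763·0.0000] = 0.0000; exercise value = 0.0000 ≤ continuation, so V_u = 0.0000
Node d (S = 112.5): continuation = e^(−0.06)·[0.3237·0.0000 + 0.6763·15.2070] = 9.6859; exercise value = 2.5000 ≤ continuation, so V_d = 9.6859
Node 0 (S = 125): continuation = e^(−0.06)·[0.3237·0.0000 + 0.6763·9.6859] = 6.1694; exercise value = 0.0000 ≤ continuation, so V_0 = 6.1694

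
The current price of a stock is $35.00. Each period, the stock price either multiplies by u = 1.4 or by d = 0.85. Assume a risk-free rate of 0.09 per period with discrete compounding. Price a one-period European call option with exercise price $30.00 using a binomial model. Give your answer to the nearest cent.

Risk-neutral probability p = (1 + 0.09 − 0.85)/(1.4 − 0.85) = 0.2400/0.5500 = 0.4364
Terminal stock prices: S_u = 49, S_d = 29.75
Terminal payoffs (S − K): max(19, 0) = 19, max(-0.25, 0) = 0
Node 0 (S = 35): V_0 = 1/1.09·[0.4364·19.0000 + 0.5636·0.0000] = 7.6063

$7.61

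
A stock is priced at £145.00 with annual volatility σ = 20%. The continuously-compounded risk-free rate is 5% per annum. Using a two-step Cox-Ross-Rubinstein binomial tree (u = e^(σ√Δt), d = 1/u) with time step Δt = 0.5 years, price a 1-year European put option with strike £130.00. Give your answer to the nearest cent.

£3.92

CRR parameters: u = e^(σ√Δt) = e^(0.2·√0.5) = 1.1519, d = 1/u = 0.8681
Per-period rate: rΔt = 0.05·0.5 = 0.025, so R = e^0.025 = 1.0253
Risk-neutral probability p = (e^0.025 − 0.8681)/(1.1519 − 0.8681) = 0.1572/0.2838 = 0.5539
Terminal stock prices: S_uu = 192.4, S_ud = 145, S_dd = 109.3
Terminal payoffs (K − S): max(-62.4, 0) = 0, max(-15, 0) = 0, max(20.72, 0) = 20.72
Node u (S = 167): V_u = e^(−0.025)·[0.5539·0.0000 + 0.4461·0.0000] = 0.0000
Node d (S = 125.9): V_d = e^(−0.025)·[0.5539·0.0000 + 0.4461·20.7224] = 9.0159
Node 0 (S = 145): V_0 = e^(−0.025)·[0.5539·0.0000 + 0.4461·9.0159] = 3.9226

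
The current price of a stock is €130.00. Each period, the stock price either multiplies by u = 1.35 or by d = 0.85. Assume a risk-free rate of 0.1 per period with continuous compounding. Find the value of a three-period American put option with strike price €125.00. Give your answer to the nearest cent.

€6.42

Risk-neutral probability p = (e^0.1 − 0.85)/(1.35 − 0.85) = 0.2552/0.5000 = 0.5103
Terminal stock prices: S_uuu = 319.8, S_uud = 201.4, S_udd = 126.8, S_ddd = 79.84
Terminal payoffs (K − S): max(-194.8, 0) = 0, max(-76.39, 0) = 0, max(-1.799, 0) = 0, max(45.16, 0) = 45.16
Node uu (S = 236.9): continuation = e^(−0.1)·[0.5103·0.0000 + 0.4897·0.0000] = 0.0000; exercise value = 0.0000 ≤ continuation, so V_uu = 0.0000
Node ud (S = 149.2): continuation = e^(−0.1)·[0.5103·0.0000 + 0.4897·0.0000] = 0.0000; exercise value = 0.0000 ≤ continuation, so V_ud = 0.0000
Node dd (S = 93.92): continuation = e^(−0.1)·[0.5103·0.0000 + 0.4897·45.1638] = 20.0103; exercise value = 31.0750 > continuation, so V_dd = 31.0750 (exercise)
Node u (S = 175.5): continuation = e^(−0.1)·[0.5103·0.0000 + 0.4897·0.0000] = 0.0000; exercise value = 0.0000 ≤ continuation, so V_u = 0.0000
Node d (S = 110.5): continuation = e^(−0.1)·[0.5103·0.0000 + 0.4897·31.0750] = 13.7681; exercise value = 14.5000 > continuation, so V_d = 14.5000 (exercise)
Node 0 (S = 130): continuation = e^(−0.1)·[0.5103·0.0000 + 0.4897·14.5000] = 6.4244; exercise value = 0.0000 ≤ continuation, so V_0 = 6.4244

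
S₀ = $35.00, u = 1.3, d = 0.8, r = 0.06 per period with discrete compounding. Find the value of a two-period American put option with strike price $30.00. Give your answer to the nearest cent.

Risk-neutral probability p = (1 + 0.06 − 0.8)/(1.3 − 0.8) = 0.2600/0.5000 = 0.5200
Terminal stock prices: S_uu = 59.15, S_ud = 36.4, S_dd = 22.4
Terminal payoffs (K − S): max(-29.15, 0) = 0, max(-6.4, 0) = 0, max(7.6, 0) = 7.6
Node u (S = 45.5): continuation = 1/1.06·[0.5200·0.0000 + 0.4800·0.0000] = 0.0000; exercise value = 0.0000 ≤ continuation, so V_u = 0.0000
Node d (S = 28): continuation = 1/1.06·[0.5200·0.0000 + 0.4800·7.6000] = 3.4415; exercise value = 2.0000 ≤ continuation, so V_d = 3.4415
Node 0 (S = 35): continuation = 1/1.06·[0.5200·0.0000 + 0.4800·3.4415] = 1.5584; exercise value = 0.0000 ≤ continuation, so V_0 = 1.5584

$1.56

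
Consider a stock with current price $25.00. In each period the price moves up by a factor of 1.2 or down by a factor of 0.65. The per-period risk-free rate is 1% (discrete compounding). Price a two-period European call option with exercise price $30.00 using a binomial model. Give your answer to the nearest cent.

Risk-neutral probability p = (1 + 0.01 − 0.65)/(1.2 − 0.65) = 0.3600/0.5500 = 0.6545
Terminal stock prices: S_uu = 36, S_ud = 19.5, S_dd = 10.56
Terminal payoffs (S − K): max(6, 0) = 6, max(-10.5, 0) = 0, max(-19.44, 0) = 0
Node u (S = 30): V_u = 1/1.01·[0.6545·6.0000 + 0.3455·0.0000] = 3.8884
Node d (S = 16.25): V_d = 1/1.01·[0.6545·0.0000 + 0.3455·0.0000] = 0.0000
Node 0 (S = 25): V_0 = 1/1.01·[0.6545·3.8884 + 0.3455·0.0000] = 2.5199

$2.52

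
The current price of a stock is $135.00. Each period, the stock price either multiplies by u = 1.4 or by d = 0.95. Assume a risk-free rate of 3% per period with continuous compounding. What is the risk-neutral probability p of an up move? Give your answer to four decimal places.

p = 0.1788

Risk-neutral probability p = (e^0.03 − 0.95)/(1.4 − 0.95) = 0.0805/0.4500 = 0.1788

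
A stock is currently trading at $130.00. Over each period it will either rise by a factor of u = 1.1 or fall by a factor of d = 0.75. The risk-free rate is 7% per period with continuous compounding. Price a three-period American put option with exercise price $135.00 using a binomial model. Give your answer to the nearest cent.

$5.41

Risk-neutral probability p = (e^0.07 − 0.75)/(1.1 − 0.75) = 0.3225/0.3500 = 0.9215
Terminal stock prices: S_uuu = 173, S_uud = 118, S_udd = 80.44, S_ddd = 54.84
Terminal payoffs (K − S): max(-38.03, 0) = 0, max(17.02, 0) = 17.02, max(54.56, 0) = 54.56, max(80.16, 0) = 80.16
Node uu (S = 157.3): continuation = e^(−0.07)·[0.9215·0.0000 + 0.0785·17.0250] = 1.2469; exercise value = 0.0000 ≤ continuation, so V_uu = 1.2469
Node ud (S = 107.2): continuation = e^(−0.07)·[0.9215·17.0250 + 0.0785·54.5625] = 18.6232; exercise value = 27.7500 > continuation, so V_ud = 27.7500 (exercise)
Node dd (S = 73.12): continuation = e^(−0.07)·[0.9215·54.5625 + 0.0785·80.1562] = 52.7482; exercise value = 61.8750 > continuation, so V_dd = 61.8750 (exercise)
Node u (S = 143): continuation = e^(−0.07)·[0.9215·1.2469 + 0.0785·27.7500] = 3.1036; exercise value = 0.0000 ≤ continuation, so V_u = 3.1036
Node d (S = 97.5): continuation = e^(−0.07)·[0.9215·27.7500 + 0.0785·61.8750] = 28.3732; exercise value = 37.5000 > continuation, so V_d = 37.5000 (exercise)
Node 0 (S = 130): continuation = e^(−0.07)·[0.9215·3.1036 + 0.0785·37.5000] = 5.4129; exercise value = 5.0000 ≤ continuation, so V_0 = 5.4129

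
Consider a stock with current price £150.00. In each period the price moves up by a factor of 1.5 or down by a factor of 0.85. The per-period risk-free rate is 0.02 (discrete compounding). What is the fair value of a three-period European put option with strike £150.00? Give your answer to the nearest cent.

Risk-neutral probability p = (1 + 0.02 − 0.85)/(1.5 − 0.85) = 0.1700/0.6500 = 0.2615
Terminal stock prices: S_uuu = 506.2, S_uud = 286.9, S_udd = 162.6, S_ddd = 92.12
Terminal payoffs (K − S): max(-356.2, 0) = 0, max(-136.9, 0) = 0, max(-12.56, 0) = 0, max(57.88, 0) = 57.88
Node uu (S = 337.5): V_uu = 1/1.02·[0.2615·0.0000 + 0.7385·0.0000] = 0.0000
Node ud (S = 191.2): V_ud = 1/1.02·[0.2615·0.0000 + 0.7385·0.0000] = 0.0000
Node dd (S = 108.4): V_dd = 1/1.02·[0.2615·0.0000 + 0.7385·57.8813] = 41.9050
Node u (S = 225): V_u = 1/1.02·[0.2615·0.0000 + 0.7385·0.0000] = 0.0000
Node d (S = 127.5): V_d = 1/1.02·[0.2615·0.0000 + 0.7385·41.9050] = 30.3384
Node 0 (S = 150): V_0 = 1/1.02·[0.2615·0.0000 + 0.7385·30.3384] = 21.9645

£21.96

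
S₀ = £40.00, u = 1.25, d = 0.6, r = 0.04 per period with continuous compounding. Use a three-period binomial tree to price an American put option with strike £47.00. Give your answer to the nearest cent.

£11.78

Risk-neutral probability p = (e^0.04 − 0.6)/(1.25 − 0.6) = 0.4408/0.6500 = 0.6782
Terminal stock prices: S_uuu = 78.12, S_uud = 37.5, S_udd = 18, S_ddd = 8.64
Terminal payoffs (K − S): max(-31.12, 0) = 0, max(9.5, 0) = 9.5, max(29, 0) = 29, max(38.36, 0) = 38.36
Node uu (S = 62.5): continuation = e^(−0.04)·[0.6782·0.0000 + 0.3218·9.5000] = 2.9375; exercise value = 0.0000 ≤ continuation, so V_uu = 2.9375
Node ud (S = 30): continuation = e^(−0.04)·[0.6782·9.5000 + 0.3218·29.0000] = 15.1571; exercise value = 17.0000 > continuation, so V_ud = 17.0000 (exercise)
Node dd (S = 14.4): continuation = e^(−0.04)·[0.6782·29.0000 + 0.3218·38.3600] = 30.7571; exercise value = 32.6000 > continuation, so V_dd = 32.6000 (exercise)
Node u (S = 50): continuation = e^(−0.04)·[0.6782·2.9375 + 0.3218·17.0000] = 7.1706; exercise value = 0.0000 ≤ continuation, so V_u = 7.1706
Node d (S = 24): continuation = e^(−0.04)·[0.6782·17.0000 + 0.3218·32.6000] = 21.1571; exercise value = 23.0000 > continuation, so V_d = 23.0000 (exercise)
Node 0 (S = 40): continuation = e^(−0.04)·[0.6782·7.1706 + 0.3218·23.0000] = 11.7840; exercise value = 7.0000 ≤ continuation, so V_0 = 11.7840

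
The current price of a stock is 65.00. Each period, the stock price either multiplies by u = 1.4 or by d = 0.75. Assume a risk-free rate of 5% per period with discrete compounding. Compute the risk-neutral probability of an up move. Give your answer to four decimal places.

Risk-neutral probability p = (1 + 0.05 − 0.75)/(1.4 − 0.75) = 0.3000/0.6500 = 0.4615

p = 0.4615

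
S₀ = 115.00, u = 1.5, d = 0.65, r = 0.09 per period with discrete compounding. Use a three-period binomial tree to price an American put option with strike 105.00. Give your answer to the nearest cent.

17.02

Risk-neutral probability p = (1 + 0.09 − 0.65)/(1.5 − 0.65) = 0.4400/0.8500 = 0.5176
Terminal stock prices: S_uuu = 388.1, S_uud = 168.2, S_udd = 72.88, S_ddd = 31.58
Terminal payoffs (K − S): max(-283.1, 0) = 0, max(-63.19, 0) = 0, max(32.12, 0) = 32.12, max(73.42, 0) = 73.42
Node uu (S = 258.8): continuation = 1/1.09·[0.5176·0.0000 + 0.4824·0.0000] = 0.0000; exercise value = 0.0000 ≤ continuation, so V_uu = 0.0000
Node ud (S = 112.1): continuation = 1/1.09·[0.5176·0.0000 + 0.4824·32.1187] = 14.2134; exercise value = 0.0000 ≤ continuation, so V_ud = 14.2134
Node dd (S = 48.59): continuation = 1/1.09·[0.5176·32.1187 + 0.4824·73.4181] = 47.7428; exercise value = 56.4125 > continuation, so V_dd = 56.4125 (exercise)
Node u (S = 172.5): continuation = 1/1.09·[0.5176·0.0000 + 0.4824·14.2134] = 6.2898; exercise value = 0.0000 ≤ continuation, so V_u = 6.2898
Node d (S = 74.75): continuation = 1/1.09·[0.5176·14.2134 + 0.4824·56.4125] = 31.7140; exercise value = 30.2500 ≤ continuation, so V_d = 31.7140
Node 0 (S = 115): continuation = 1/1.09·[0.5176·6.2898 + 0.4824·31.7140] = 17.0213; exercise value = 0.0000 ≤ continuation, so V_0 = 17.0213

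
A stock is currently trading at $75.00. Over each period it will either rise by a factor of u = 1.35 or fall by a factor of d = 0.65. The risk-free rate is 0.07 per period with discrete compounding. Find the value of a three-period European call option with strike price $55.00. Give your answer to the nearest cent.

$34.77

Risk-neutral probability p = (1 + 0.07 − 0.65)/(1.35 − 0.65) = 0.4200/0.7000 = 0.6000
Terminal stock prices: S_uuu = 184.5, S_uud = 88.85, S_udd = 42.78, S_ddd = 20.6
Terminal payoffs (S − K): max(129.5, 0) = 129.5, max(33.85, 0) = 33.85, max(-12.22, 0) = 0, max(-34.4, 0) = 0
Node uu (S = 136.7): V_uu = 1/1.07·[0.6000·129.5281 + 0.4000·33.8469] = 85.2856
Node ud (S = 65.81): V_ud = 1/1.07·[0.6000·33.8469 + 0.4000·0.0000] = 18.9796
Node dd (S = 31.69): V_dd = 1/1.07·[0.6000·0.0000 + 0.4000·0.0000] = 0.0000
Node u (S = 101.2): V_u = 1/1.07·[0.6000·85.2856 + 0.4000·18.9796] = 54.9189
Node d (S = 48.75): V_d = 1/1.07·[0.6000·18.9796 + 0.4000·0.0000] = 10.6427
Node 0 (S = 75): V_0 = 1/1.07·[0.6000·54.9189 + 0.4000·10.6427] = 34.7742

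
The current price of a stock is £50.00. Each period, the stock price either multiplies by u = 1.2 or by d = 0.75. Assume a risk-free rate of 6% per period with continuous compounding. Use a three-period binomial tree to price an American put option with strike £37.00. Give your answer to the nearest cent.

£1.10

Risk-neutral probability p = (e^0.06 − 0.75)/(1.2 − 0.75) = 0.3118/0.4500 = 0.6930
Terminal stock prices: S_uuu = 86.4, S_uud = 54, S_udd = 33.75, S_ddd = 21.09
Terminal payoffs (K − S): max(-49.4, 0) = 0, max(-17, 0) = 0, max(3.25, 0) = 3.25, max(15.91, 0) = 15.91
Node uu (S = 72): continuation = e^(−0.06)·[0.6930·0.0000 + 0.3070·0.0000] = 0.0000; exercise value = 0.0000 ≤ continuation, so V_uu = 0.0000
Node ud (S = 45): continuation = e^(−0.06)·[0.6930·0.0000 + 0.3070·3.2500] = 0.9397; exercise value = 0.0000 ≤ continuation, so V_ud = 0.9397
Node dd (S = 28.12): continuation = e^(−0.06)·[0.6930·3.2500 + 0.3070·15.9062] = 6.7203; exercise value = 8.8750 > continuation, so V_dd = 8.8750 (exercise)
Node u (S = 60): continuation = e^(−0.06)·[0.6930·0.0000 + 0.3070·0.9397] = 0.2717; exercise value = 0.0000 ≤ continuation, so V_u = 0.2717
Node d (S = 37.5): continuation = e^(−0.06)·[0.6930·0.9397 + 0.3070·8.8750] = 3.1795; exercise value = 0.0000 ≤ continuation, so V_d = 3.1795
Node 0 (S = 50): continuation = e^(−0.06)·[0.6930·0.2717 + 0.3070·3.1795] = 1.0967; exercise value = 0.0000 ≤ continuation, so V_0 = 1.0967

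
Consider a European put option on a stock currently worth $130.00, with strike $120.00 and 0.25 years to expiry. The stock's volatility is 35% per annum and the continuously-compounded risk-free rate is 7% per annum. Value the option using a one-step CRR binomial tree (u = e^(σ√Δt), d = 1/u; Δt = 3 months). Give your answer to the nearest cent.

$5.27

CRR parameters: u = e^(σ√Δt) = e^(0.35·√0.25) = 1.1912, d = 1/u = 0.8395
Per-period rate: rΔt = 0.07·0.25 = 0.0175, so R = e^0.0175 = 1.0177
Risk-neutral probability p = (e^0.0175 − 0.8395)/(1.1912 − 0.8395) = 0.1782/0.3518 = 0.5065
Terminal stock prices: S_u = 154.9, S_d = 109.1
Terminal payoffs (K − S): max(-34.86, 0) = 0, max(10.87, 0) = 10.87
Node 0 (S = 130): V_0 = e^(−0.0175)·[0.5065·0.0000 + 0.4935·10.8706] = 5.2711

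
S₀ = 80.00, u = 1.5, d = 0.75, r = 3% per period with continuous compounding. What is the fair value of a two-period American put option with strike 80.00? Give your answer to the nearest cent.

12.92

Risk-neutral probability p = (e^0.03 − 0.75)/(1.5 − 0.75) = 0.2805/0.7500 = 0.3739
Terminal stock prices: S_uu = 180, S_ud = 90, S_dd = 45
Terminal payoffs (K − S): max(-100, 0) = 0, max(-10, 0) = 0, max(35, 0) = 35
Node u (S = 120): continuation = e^(−0.03)·[0.3739·0.0000 + 0.6261·0.0000] = 0.0000; exercise value = 0.0000 ≤ continuation, so V_u = 0.0000
Node d (S = 60): continuation = e^(−0.03)·[0.3739·0.0000 + 0.6261·35.0000] = 21.2645; exercise value = 20.0000 ≤ continuation, so V_d = 21.2645
Node 0 (S = 80): continuation = e^(−0.03)·[0.3739·0.0000 + 0.6261·21.2645] = 12.9194; exercise value = 0.0000 ≤ continuation, so V_0 = 12.9194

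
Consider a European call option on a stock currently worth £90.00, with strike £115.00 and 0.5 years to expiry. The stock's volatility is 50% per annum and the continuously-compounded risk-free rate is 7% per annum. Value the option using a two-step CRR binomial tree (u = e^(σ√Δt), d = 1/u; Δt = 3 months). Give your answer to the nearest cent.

CRR parameters: u = e^(σ√Δt) = e^(0.5·√0.25) = 1.2840, d = 1/u = 0.7788
Per-period rate: rΔt = 0.07·0.25 = 0.0175, so R = e^0.0175 = 1.0177
Risk-neutral probability p = (e^0.0175 − 0.7788)/(1.2840 − 0.7788) = 0.2389/0.5052 = 0.4728
Terminal stock prices: S_uu = 148.4, S_ud = 90, S_dd = 54.59
Terminal payoffs (S − K): max(33.38, 0) = 33.38, max(-25, 0) = 0, max(-60.41, 0) = 0
Node u (S = 115.6): V_u = e^(−0.0175)·[0.4728·33.3849 + 0.5272·0.0000] = 15.5095
Node d (S = 70.09): V_d = e^(−0.0175)·[0.4728·0.0000 + 0.5272·0.0000] = 0.0000
Node 0 (S = 90): V_0 = e^(−0.0175)·[0.4728·15.5095 + 0.5272·0.0000] = 7.2052

£7.21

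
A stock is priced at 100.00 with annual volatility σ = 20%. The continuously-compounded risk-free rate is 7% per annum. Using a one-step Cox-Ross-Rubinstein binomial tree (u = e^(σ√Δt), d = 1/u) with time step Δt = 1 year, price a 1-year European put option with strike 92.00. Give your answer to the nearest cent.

CRR parameters: u = e^(σ√Δt) = e^(0.2·√1) = 1.2214, d = 1/u = 0.8187
Per-period rate: rΔt = 0.07·1 = 0.07, so R = e^0.07 = 1.0725
Risk-neutral probability p = (e^0.07 − 0.8187)/(1.2214 − 0.8187) = 0.2538/0.4027 = 0.6302
Terminal stock prices: S_u = 122.1, S_d = 81.87
Terminal payoffs (K − S): max(-30.14, 0) = 0, max(10.13, 0) = 10.13
Node 0 (S = 100): V_0 = e^(−0.07)·[0.6302·0.0000 + 0.3698·10.1269] = 3.4914

3.49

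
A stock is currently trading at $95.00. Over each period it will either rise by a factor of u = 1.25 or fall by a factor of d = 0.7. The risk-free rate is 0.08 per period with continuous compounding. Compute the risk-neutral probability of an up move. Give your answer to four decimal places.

Risk-neutral probability p = (e^0.08 − 0.7)/(1.25 − 0.7) = 0.3833/0.5500 = 0.6969

p = 0.6969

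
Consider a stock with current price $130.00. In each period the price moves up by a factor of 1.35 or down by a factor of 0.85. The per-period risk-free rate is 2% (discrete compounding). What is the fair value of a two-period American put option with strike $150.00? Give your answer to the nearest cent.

Risk-neutral probability p = (1 + 0.02 − 0.85)/(1.35 − 0.85) = 0.1700/0.5000 = 0.3400
Terminal stock prices: S_uu = 236.9, S_ud = 149.2, S_dd = 93.92
Terminal payoffs (K − S): max(-86.93, 0) = 0, max(0.825, 0) = 0.825, max(56.08, 0) = 56.08
Node u (S = 175.5): continuation = 1/1.02·[0.3400·0.0000 + 0.6600·0.8250] = 0.5338; exercise value = 0.0000 ≤ continuation, so V_u = 0.5338
Node d (S = 110.5): continuation = 1/1.02·[0.3400·0.8250 + 0.6600·56.0750] = 36.5588; exercise value = 39.5000 > continuation, so V_d = 39.5000 (exercise)
Node 0 (S = 130): continuation = 1/1.02·[0.3400·0.5338 + 0.6600·39.5000] = 25.7368; exercise value = 20.0000 ≤ continuation, so V_0 = 25.7368

$25.74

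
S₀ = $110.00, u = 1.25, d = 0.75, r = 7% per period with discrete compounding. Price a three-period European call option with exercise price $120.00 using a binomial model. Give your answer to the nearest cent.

$23.51

Risk-neutral probability p = (1 + 0.07 − 0.75)/(1.25 − 0.75) = 0.3200/0.5000 = 0.6400
Terminal stock prices: S_uuu = 214.8, S_uud = 128.9, S_udd = 77.34, S_ddd = 46.41
Terminal payoffs (S − K): max(94.84, 0) = 94.84, max(8.906, 0) = 8.906, max(-42.66, 0) = 0, max(-73.59, 0) = 0
Node uu (S = 171.9): V_uu = 1/1.07·[0.6400·94.8438 + 0.3600·8.9062] = 59.7255
Node ud (S = 103.1): V_ud = 1/1.07·[0.6400·8.9062 + 0.3600·0.0000] = 5.3271
Node dd (S = 61.88): V_dd = 1/1.07·[0.6400·0.0000 + 0.3600·0.0000] = 0.0000
Node u (S = 137.5): V_u = 1/1.07·[0.6400·59.7255 + 0.3600·5.3271] = 37.5159
Node d (S = 82.5): V_d = 1/1.07·[0.6400·5.3271 + 0.3600·0.0000] = 3.1863
Node 0 (S = 110): V_0 = 1/1.07·[0.6400·37.5159 + 0.3600·3.1863] = 23.5115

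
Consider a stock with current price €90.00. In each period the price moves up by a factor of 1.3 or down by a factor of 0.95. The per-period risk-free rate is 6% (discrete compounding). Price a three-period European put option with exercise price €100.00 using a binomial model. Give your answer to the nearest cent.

€6.18

Risk-neutral probability p = (1 + 0.06 − 0.95)/(1.3 − 0.95) = 0.1100/0.3500 = 0.3143
Terminal stock prices: S_uuu = 197.7, S_uud = 144.5, S_udd = 105.6, S_ddd = 77.16
Terminal payoffs (K − S): max(-97.73, 0) = 0, max(-44.5, 0) = 0, max(-5.593, 0) = 0, max(22.84, 0) = 22.84
Node uu (S = 152.1): V_uu = 1/1.06·[0.3143·0.0000 + 0.6857·0.0000] = 0.0000
Node ud (S = 111.1): V_ud = 1/1.06·[0.3143·0.0000 + 0.6857·0.0000] = 0.0000
Node dd (S = 81.22): V_dd = 1/1.06·[0.3143·0.0000 + 0.6857·22.8363] = 14.7728
Node u (S = 117): V_u = 1/1.06·[0.3143·0.0000 + 0.6857·0.0000] = 0.0000
Node d (S = 85.5): V_d = 1/1.06·[0.3143·0.0000 + 0.6857·14.7728] = 9.5565
Node 0 (S = 90): V_0 = 1/1.06·[0.3143·0.0000 + 0.6857·9.5565] = 6.1821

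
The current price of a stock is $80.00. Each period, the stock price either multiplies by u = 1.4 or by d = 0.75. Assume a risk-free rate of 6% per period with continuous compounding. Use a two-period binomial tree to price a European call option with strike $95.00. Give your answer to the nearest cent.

$12.62

Risk-neutral probability p = (e^0.06 − 0.75)/(1.4 − 0.75) = 0.3118/0.6500 = 0.4797
Terminal stock prices: S_uu = 156.8, S_ud = 84, S_dd = 45
Terminal payoffs (S − K): max(61.8, 0) = 61.8, max(-11, 0) = 0, max(-50, 0) = 0
Node u (S = 112): V_u = e^(−0.06)·[0.4797·61.8000 + 0.5203·0.0000] = 27.9219
Node d (S = 60): V_d = e^(−0.06)·[0.4797·0.0000 + 0.5203·0.0000] = 0.0000
Node 0 (S = 80): V_0 = e^(−0.06)·[0.4797·27.9219 + 0.5203·0.0000] = 12.6154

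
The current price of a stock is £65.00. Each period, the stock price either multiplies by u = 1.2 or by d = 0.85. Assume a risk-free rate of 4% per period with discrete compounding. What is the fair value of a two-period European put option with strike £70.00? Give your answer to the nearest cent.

Risk-neutral probability p = (1 + 0.04 − 0.85)/(1.2 − 0.85) = 0.1900/0.3500 = 0.5429
Terminal stock prices: S_uu = 93.6, S_ud = 66.3, S_dd = 46.96
Terminal payoffs (K − S): max(-23.6, 0) = 0, max(3.7, 0) = 3.7, max(23.04, 0) = 23.04
Node u (S = 78): V_u = 1/1.04·[0.5429·0.0000 + 0.4571·3.7000] = 1.6264
Node d (S = 55.25): V_d = 1/1.04·[0.5429·3.7000 + 0.4571·23.0375] = 12.0577
Node 0 (S = 65): V_0 = 1/1.04·[0.5429·1.6264 + 0.4571·12.0577] = 6.1490

£6.15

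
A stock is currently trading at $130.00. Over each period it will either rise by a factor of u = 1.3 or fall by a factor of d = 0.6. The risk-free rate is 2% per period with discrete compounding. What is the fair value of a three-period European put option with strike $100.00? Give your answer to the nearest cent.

Risk-neutral probability p = (1 + 0.02 − 0.6)/(1.3 − 0.6) = 0.4200/0.7000 = 0.6000
Terminal stock prices: S_uuu = 285.6, S_uud = 131.8, S_udd = 60.84, S_ddd = 28.08
Terminal payoffs (K − S): max(-185.6, 0) = 0, max(-31.82, 0) = 0, max(39.16, 0) = 39.16, max(71.92, 0) = 71.92
Node uu (S = 219.7): V_uu = 1/1.02·[0.6000·0.0000 + 0.4000·0.0000] = 0.0000
Node ud (S = 101.4): V_ud = 1/1.02·[0.6000·0.0000 + 0.4000·39.1600] = 15.3569
Node dd (S = 46.8): V_dd = 1/1.02·[0.6000·39.1600 + 0.4000·71.9200] = 51.2392
Node u (S = 169): V_u = 1/1.02·[0.6000·0.0000 + 0.4000·15.3569] = 6.0223
Node d (S = 78): V_d = 1/1.02·[0.6000·15.3569 + 0.4000·51.2392] = 29.1273
Node 0 (S = 130): V_0 = 1/1.02·[0.6000·6.0223 + 0.4000·29.1273] = 14.9650

$14.96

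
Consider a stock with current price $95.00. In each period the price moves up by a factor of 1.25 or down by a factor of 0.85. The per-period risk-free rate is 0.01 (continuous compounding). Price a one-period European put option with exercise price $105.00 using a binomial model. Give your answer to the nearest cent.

Risk-neutral probability p = (e^0.01 − 0.85)/(1.25 − 0.85) = 0.1601/0.4000 = 0.4001
Terminal stock prices: S_u = 118.8, S_d = 80.75
Terminal payoffs (K − S): max(-13.75, 0) = 0, max(24.25, 0) = 24.25
Node 0 (S = 95): V_0 = e^(−0.01)·[0.4001·0.0000 + 0.5999·24.2500] = 14.4022

$14.40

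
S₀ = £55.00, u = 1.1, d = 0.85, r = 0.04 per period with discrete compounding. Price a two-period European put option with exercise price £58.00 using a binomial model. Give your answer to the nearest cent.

Risk-neutral probability p = (1 + 0.04 − 0.85)/(1.1 − 0.85) = 0.1900/0.2500 = 0.7600
Terminal stock prices: S_uu = 66.55, S_ud = 51.43, S_dd = 39.74
Terminal payoffs (K − S): max(-8.55, 0) = 0, max(6.575, 0) = 6.575, max(18.26, 0) = 18.26
Node u (S = 60.5): V_u = 1/1.04·[0.7600·0.0000 + 0.2400·6.5750] = 1.5173
Node d (S = 46.75): V_d = 1/1.04·[0.7600·6.5750 + 0.2400·18.2625] = 9.0192
Node 0 (S = 55): V_0 = 1/1.04·[0.7600·1.5173 + 0.2400·9.0192] = 3.1902

£3.19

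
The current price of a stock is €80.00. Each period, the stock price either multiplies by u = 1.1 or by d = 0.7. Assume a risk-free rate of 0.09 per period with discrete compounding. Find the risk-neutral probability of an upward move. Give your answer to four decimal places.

Risk-neutral probability p = (1 + 0.09 − 0.7)/(1.1 − 0.7) = 0.3900/0.4000 = 0.9750

p = 0.9750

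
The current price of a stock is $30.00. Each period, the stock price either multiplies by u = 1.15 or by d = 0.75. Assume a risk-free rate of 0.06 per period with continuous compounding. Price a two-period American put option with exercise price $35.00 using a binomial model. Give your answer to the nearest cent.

Risk-neutral probability p = (e^0.06 − 0.75)/(1.15 − 0.75) = 0.3118/0.4000 = 0.7796
Terminal stock prices: S_uu = 39.67, S_ud = 25.88, S_dd = 16.88
Terminal payoffs (K − S): max(-4.675, 0) = 0, max(9.125, 0) = 9.125, max(18.12, 0) = 18.12
Node u (S = 34.5): continuation = e^(−0.06)·[0.7796·0.0000 + 0.2204·9.1250] = 1.8941; exercise value = 0.5000 ≤ continuation, so V_u = 1.8941
Node d (S = 22.5): continuation = e^(−0.06)·[0.7796·9.1250 + 0.2204·18.1250] = 10.4618; exercise value = 12.5000 > continuation, so V_d = 12.5000 (exercise)
Node 0 (S = 30): continuation = e^(−0.06)·[0.7796·1.8941 + 0.2204·12.5000] = 3.9853; exercise value = 5.0000 > continuation, so V_0 = 5.0000 (exercise)

$5.00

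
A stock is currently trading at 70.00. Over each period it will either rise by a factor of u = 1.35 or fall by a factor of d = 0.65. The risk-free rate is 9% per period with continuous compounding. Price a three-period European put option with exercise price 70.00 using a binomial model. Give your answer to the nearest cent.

7.73

Risk-neutral probability p = (e^0.09 − 0.65)/(1.35 − 0.65) = 0.4442/0.7000 = 0.6345
Terminal stock prices: S_uuu = 172.2, S_uud = 82.92, S_udd = 39.93, S_ddd = 19.22
Terminal payoffs (K − S): max(-102.2, 0) = 0, max(-12.92, 0) = 0, max(30.07, 0) = 30.07, max(50.78, 0) = 50.78
Node uu (S = 127.6): V_uu = e^(−0.09)·[0.6345·0.0000 + 0.3655·0.0000] = 0.0000
Node ud (S = 61.43): V_ud = e^(−0.09)·[0.6345·0.0000 + 0.3655·30.0737] = 10.0449
Node dd (S = 29.58): V_dd = e^(−0.09)·[0.6345·30.0737 + 0.3655·50.7763] = 34.4002
Node u (S = 94.5): V_u = e^(−0.09)·[0.6345·0.0000 + 0.3655·10.0449] = 3.3551
Node d (S = 45.5): V_d = e^(−0.09)·[0.6345·10.0449 + 0.3655·34.4002] = 17.3153
Node 0 (S = 70): V_0 = e^(−0.09)·[0.6345·3.3551 + 0.3655·17.3153] = 7.7292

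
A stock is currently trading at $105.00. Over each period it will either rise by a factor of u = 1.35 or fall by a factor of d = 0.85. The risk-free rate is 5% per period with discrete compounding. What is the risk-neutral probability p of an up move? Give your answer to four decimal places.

p = 0.4000

Risk-neutral probability p = (1 + 0.05 − 0.85)/(1.35 − 0.85) = 0.2000/0.5000 = 0.4000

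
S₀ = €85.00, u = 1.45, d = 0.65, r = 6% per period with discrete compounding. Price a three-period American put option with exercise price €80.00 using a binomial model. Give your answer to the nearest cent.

Risk-neutral probability p = (1 + 0.06 − 0.65)/(1.45 − 0.65) = 0.4100/0.8000 = 0.5125
Terminal stock prices: S_uuu = 259.1, S_uud = 116.2, S_udd = 52.07, S_ddd = 23.34
Terminal payoffs (K − S): max(-179.1, 0) = 0, max(-36.16, 0) = 0, max(27.93, 0) = 27.93, max(56.66, 0) = 56.66
Node uu (S = 178.7): continuation = 1/1.06·[0.5125·0.0000 + 0.4875·0.0000] = 0.0000; exercise value = 0.0000 ≤ continuation, so V_uu = 0.0000
Node ud (S = 80.11): continuation = 1/1.06·[0.5125·0.0000 + 0.4875·27.9269] = 12.8437; exercise value = 0.0000 ≤ continuation, so V_ud = 12.8437
Node dd (S = 35.91): continuation = 1/1.06·[0.5125·27.9269 + 0.4875·56.6569] = 39.5592; exercise value = 44.0875 > continuation, so V_dd = 44.0875 (exercise)
Node u (S = 123.2): continuation = 1/1.06·[0.5125·0.0000 + 0.4875·12.8437] = 5.9069; exercise value = 0.0000 ≤ continuation, so V_u = 5.9069
Node d (S = 55.25): continuation = 1/1.06·[0.5125·12.8437 + 0.4875·44.0875] = 26.4859; exercise value = 24.7500 ≤ continuation, so V_d = 26.4859
Node 0 (S = 85): continuation = 1/1.06·[0.5125·5.9069 + 0.4875·26.4859] = 15.0370; exercise value = 0.0000 ≤ continuation, so V_0 = 15.0370

€15.04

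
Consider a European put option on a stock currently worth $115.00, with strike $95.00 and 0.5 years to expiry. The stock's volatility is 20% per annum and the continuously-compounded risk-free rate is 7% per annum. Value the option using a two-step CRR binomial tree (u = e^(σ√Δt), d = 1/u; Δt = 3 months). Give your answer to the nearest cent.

$0.16

CRR parameters: u = e^(σ√Δt) = e^(0.2·√0.25) = 1.1052, d = 1/u = 0.9048
Per-period rate: rΔt = 0.07·0.25 = 0.0175, so R = e^0.0175 = 1.0177
Risk-neutral probability p = (e^0.0175 − 0.9048)/(1.1052 − 0.9048) = 0.1128/0.2003 = 0.5631
Terminal stock prices: S_uu = 140.5, S_ud = 115, S_dd = 94.15
Terminal payoffs (K − S): max(-45.46, 0) = 0, max(-20, 0) = 0, max(0.846, 0) = 0.846
Node u (S = 127.1): V_u = e^(−0.0175)·[0.5631·0.0000 + 0.4369·0.0000] = 0.0000
Node d (S = 104.1): V_d = e^(−0.0175)·[0.5631·0.0000 + 0.4369·0.8460] = 0.3632
Node 0 (S = 115): V_0 = e^(−0.0175)·[0.5631·0.0000 + 0.4369·0.3632] = 0.1559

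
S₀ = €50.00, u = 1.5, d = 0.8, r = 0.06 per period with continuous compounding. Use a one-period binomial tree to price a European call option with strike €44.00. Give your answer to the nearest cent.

€10.92

Risk-neutral probability p = (e^0.06 − 0.8)/(1.5 − 0.8) = 0.2618/0.7000 = 0.3741
Terminal stock prices: S_u = 75, S_d = 40
Terminal payoffs (S − K): max(31, 0) = 31, max(-4, 0) = 0
Node 0 (S = 50): V_0 = e^(−0.06)·[0.3741·31.0000 + 0.6259·0.0000] = 10.9203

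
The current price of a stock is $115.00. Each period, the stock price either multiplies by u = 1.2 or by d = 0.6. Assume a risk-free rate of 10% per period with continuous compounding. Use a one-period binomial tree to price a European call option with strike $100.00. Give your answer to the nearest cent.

$28.95

Risk-neutral probability p = (e^0.1 − 0.6)/(1.2 − 0.6) = 0.5052/0.6000 = 0.8420
Terminal stock prices: S_u = 138, S_d = 69
Terminal payoffs (S − K): max(38, 0) = 38, max(-31, 0) = 0
Node 0 (S = 115): V_0 = e^(−0.1)·[0.8420·38.0000 + 0.1580·0.0000] = 28.9495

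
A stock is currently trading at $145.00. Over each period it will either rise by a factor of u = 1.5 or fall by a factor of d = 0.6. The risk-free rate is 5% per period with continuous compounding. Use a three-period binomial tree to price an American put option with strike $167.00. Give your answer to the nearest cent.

$47.46

Risk-neutral probability p = (e^0.05 − 0.6)/(1.5 − 0.6) = 0.4513/0.9000 = 0.5014
Terminal stock prices: S_uuu = 489.4, S_uud = 195.8, S_udd = 78.3, S_ddd = 31.32
Terminal payoffs (K − S): max(-322.4, 0) = 0, max(-28.75, 0) = 0, max(88.7, 0) = 88.7, max(135.7, 0) = 135.7
Node uu (S = 326.2): continuation = e^(−0.05)·[0.5014·0.0000 + 0.4986·0.0000] = 0.0000; exercise value = 0.0000 ≤ continuation, so V_uu = 0.0000
Node ud (S = 130.5): continuation = e^(−0.05)·[0.5014·0.0000 + 0.4986·88.7000] = 42.0679; exercise value = 36.5000 ≤ continuation, so V_ud = 42.0679
Node dd (S = 52.2): continuation = e^(−0.05)·[0.5014·88.7000 + 0.4986·135.6800] = 106.6553; exercise value = 114.8000 > continuation, so V_dd = 114.8000 (exercise)
Node u (S = 217.5): continuation = e^(−0.05)·[0.5014·0.0000 + 0.4986·42.0679] = 19.9516; exercise value = 0.0000 ≤ continuation, so V_u = 19.9516
Node d (S = 87): continuation = e^(−0.05)·[0.5014·42.0679 + 0.4986·114.8000] = 74.5110; exercise value = 80.0000 > continuation, so V_d = 80.0000 (exercise)
Node 0 (S = 145): continuation = e^(−0.05)·[0.5014·19.9516 + 0.4986·80.0000] = 47.4578; exercise value = 22.0000 ≤ continuation, so V_0 = 47.4578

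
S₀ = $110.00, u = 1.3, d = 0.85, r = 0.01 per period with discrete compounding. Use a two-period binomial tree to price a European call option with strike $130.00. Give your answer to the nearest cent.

$6.93

Risk-neutral probability p = (1 + 0.01 − 0.85)/(1.3 − 0.85) = 0.1600/0.4500 = 0.3556
Terminal stock prices: S_uu = 185.9, S_ud = 121.5, S_dd = 79.47
Terminal payoffs (S − K): max(55.9, 0) = 55.9, max(-8.45, 0) = 0, max(-50.53, 0) = 0
Node u (S = 143): V_u = 1/1.01·[0.3556·55.9000 + 0.6444·0.0000] = 19.6788
Node d (S = 93.5): V_d = 1/1.01·[0.3556·0.0000 + 0.6444·0.0000] = 0.0000
Node 0 (S = 110): V_0 = 1/1.01·[0.3556·19.6788 + 0.6444·0.0000] = 6.9276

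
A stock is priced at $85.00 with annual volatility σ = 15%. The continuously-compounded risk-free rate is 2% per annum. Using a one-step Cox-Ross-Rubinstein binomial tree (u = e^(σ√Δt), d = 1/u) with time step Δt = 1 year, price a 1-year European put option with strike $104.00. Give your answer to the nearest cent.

$16.94

CRR parameters: u = e^(σ√Δt) = e^(0.15·√1) = 1.1618, d = 1/u = 0.8607
Per-period rate: rΔt = 0.02·1 = 0.02, so R = e^0.02 = 1.0202
Risk-neutral probability p = (e^0.02 − 0.8607)/(1.1618 − 0.8607) = 0.1595/0.3011 = 0.5297
Terminal stock prices: S_u = 98.76, S_d = 73.16
Terminal payoffs (K − S): max(5.244, 0) = 5.244, max(30.84, 0) = 30.84
Node 0 (S = 85): V_0 = e^(−0.02)·[0.5297·5.2441 + 0.4703·30.8398] = 16.9407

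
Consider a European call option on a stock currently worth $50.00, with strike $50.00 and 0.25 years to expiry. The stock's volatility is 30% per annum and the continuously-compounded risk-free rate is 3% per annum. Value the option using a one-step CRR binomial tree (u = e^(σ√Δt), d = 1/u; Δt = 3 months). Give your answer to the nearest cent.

$3.92

CRR parameters: u = e^(σ√Δt) = e^(0.3·√0.25) = 1.1618, d = 1/u = 0.8607
Per-period rate: rΔt = 0.03·0.25 = 0.0075, so R = e^0.0075 = 1.0075
Risk-neutral probability p = (e^0.0075 − 0.8607)/(1.1618 − 0.8607) = 0.1468/0.3011 = 0.4876
Terminal stock prices: S_u = 58.09, S_d = 43.04
Terminal payoffs (S − K): max(8.092, 0) = 8.092, max(-6.965, 0) = 0
Node 0 (S = 50): V_0 = e^(−0.0075)·[0.4876·8.0917 + 0.5124·0.0000] = 3.9158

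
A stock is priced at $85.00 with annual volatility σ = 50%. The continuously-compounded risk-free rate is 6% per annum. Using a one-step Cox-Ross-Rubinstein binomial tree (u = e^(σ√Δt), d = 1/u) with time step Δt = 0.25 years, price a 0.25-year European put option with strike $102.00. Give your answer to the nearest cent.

CRR parameters: u = e^(σ√Δt) = e^(0.5·√0.25) = 1.2840, d = 1/u = 0.7788
Per-period rate: rΔt = 0.06·0.25 = 0.015, so R = e^0.015 = 1.0151
Risk-neutral probability p = (e^0.015 − 0.7788)/(1.2840 − 0.7788) = 0.2363/0.5052 = 0.4677
Terminal stock prices: S_u = 109.1, S_d = 66.2
Terminal payoffs (K − S): max(-7.142, 0) = 0, max(35.8, 0) = 35.8
Node 0 (S = 85): V_0 = e^(−0.015)·[0.4677·0.0000 + 0.5323·35.8019] = 18.7723

$18.77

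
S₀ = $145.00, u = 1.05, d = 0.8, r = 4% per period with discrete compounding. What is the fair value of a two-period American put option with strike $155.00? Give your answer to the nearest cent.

$10.00

Risk-neutral probability p = (1 + 0.04 − 0.8)/(1.05 − 0.8) = 0.2400/0.2500 = 0.9600
Terminal stock prices: S_uu = 159.9, S_ud = 121.8, S_dd = 92.8
Terminal payoffs (K − S): max(-4.863, 0) = 0, max(33.2, 0) = 33.2, max(62.2, 0) = 62.2
Node u (S = 152.2): continuation = 1/1.04·[0.9600·0.0000 + 0.0400·33.2000] = 1.2769; exercise value = 2.7500 > continuation, so V_u = 2.7500 (exercise)
Node d (S = 116): continuation = 1/1.04·[0.9600·33.2000 + 0.0400·62.2000] = 33.0385; exercise value = 39.0000 > continuation, so V_d = 39.0000 (exercise)
Node 0 (S = 145): continuation = 1/1.04·[0.9600·2.7500 + 0.0400·39.0000] = 4.0385; exercise value = 10.0000 > continuation, so V_0 = 10.0000 (exercise)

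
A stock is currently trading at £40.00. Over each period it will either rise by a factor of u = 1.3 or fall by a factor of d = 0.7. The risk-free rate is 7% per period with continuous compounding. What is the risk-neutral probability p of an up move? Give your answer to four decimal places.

p = 0.6208

Risk-neutral probability p = (e^0.07 − 0.7)/(1.3 − 0.7) = 0.3725/0.6000 = 0.6208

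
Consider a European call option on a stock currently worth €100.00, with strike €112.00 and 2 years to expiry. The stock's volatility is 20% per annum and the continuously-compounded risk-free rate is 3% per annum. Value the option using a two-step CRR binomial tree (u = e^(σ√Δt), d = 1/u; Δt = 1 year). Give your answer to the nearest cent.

CRR parameters: u = e^(σ√Δt) = e^(0.2·√1) = 1.2214, d = 1/u = 0.8187
Per-period rate: rΔt = 0.03·1 = 0.03, so R = e^0.03 = 1.0305
Risk-neutral probability p = (e^0.03 − 0.8187)/(1.2214 − 0.8187) = 0.2117/0.4027 = 0.5258
Terminal stock prices: S_uu = 149.2, S_ud = 100, S_dd = 67.03
Terminal payoffs (S − K): max(37.18, 0) = 37.18, max(-12, 0) = 0, max(-44.97, 0) = 0
Node u (S = 122.1): V_u = e^(−0.03)·[0.5258·37.1825 + 0.4742·0.0000] = 18.9726
Node d (S = 81.87): V_d = e^(−0.03)·[0.5258·0.0000 + 0.4742·0.0000] = 0.0000
Node 0 (S = 100): V_0 = e^(−0.03)·[0.5258·18.9726 + 0.4742·0.0000] = 9.6809

€9.68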